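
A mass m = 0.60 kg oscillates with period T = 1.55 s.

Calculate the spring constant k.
T = 2π√(m/k) → k = m(2π/T)² = 0.6×(2π/1.55)² = 9.859 N/m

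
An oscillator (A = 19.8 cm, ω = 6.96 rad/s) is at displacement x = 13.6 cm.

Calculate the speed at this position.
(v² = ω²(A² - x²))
v = ω√(A² − x²) = 6.96×√(0.198² − 0.136²) = 1.002 m/s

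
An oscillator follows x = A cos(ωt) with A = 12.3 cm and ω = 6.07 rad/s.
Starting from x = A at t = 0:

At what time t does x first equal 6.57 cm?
cos(ωt) = x/A = 6.57/12.3 = 0.5341
ωt = arccos(0.5341) = 1.007 rad
t = 1.007/6.07 = 0.1659 s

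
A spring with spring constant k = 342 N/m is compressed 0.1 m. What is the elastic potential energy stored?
PE = ½kx² = ½×342×0.1² = 1.71 J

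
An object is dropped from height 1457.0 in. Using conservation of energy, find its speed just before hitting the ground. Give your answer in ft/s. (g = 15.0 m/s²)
mgh = ½mv² → v = √(2gh) = √(2×15.0×37.01) = 33.32 m/s = 109.3 ft/s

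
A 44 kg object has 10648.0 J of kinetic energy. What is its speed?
KE = ½mv² → v = √(2KE/m) = √(2×10648.0/44) = 22.0 m/s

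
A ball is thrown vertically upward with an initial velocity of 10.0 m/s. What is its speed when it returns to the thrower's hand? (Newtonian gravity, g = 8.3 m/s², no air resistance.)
By conservation of energy, the ball returns at the same speed = 10.0 m/s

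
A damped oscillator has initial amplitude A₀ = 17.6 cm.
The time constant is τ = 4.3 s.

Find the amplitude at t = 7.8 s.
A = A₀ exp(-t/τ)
A = A₀ exp(−t/τ) = 17.6×exp(−7.8/4.3) = 2.869 cm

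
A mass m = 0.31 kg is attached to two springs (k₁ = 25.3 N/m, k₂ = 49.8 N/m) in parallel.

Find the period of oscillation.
k_eq = k₁+k₂ = 75.1 N/m
T = 2π√(m/k_eq) = 2π√(0.31/75.1) = 0.4037 s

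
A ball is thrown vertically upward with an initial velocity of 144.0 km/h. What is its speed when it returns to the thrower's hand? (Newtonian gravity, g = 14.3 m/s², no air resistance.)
By conservation of energy, the ball returns at the same speed = 144.0 km/h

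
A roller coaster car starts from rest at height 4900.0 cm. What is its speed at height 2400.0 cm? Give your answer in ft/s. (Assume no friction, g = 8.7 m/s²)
mgh₁ = ½mv₂² + mgh₂ → v₂ = √(2g(h₁−h₂)) = √(2×8.7×(49−24)) = 20.86 m/s = 68.43 ft/s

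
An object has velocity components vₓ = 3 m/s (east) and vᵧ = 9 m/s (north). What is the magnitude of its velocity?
|v| = √(vₓ² + vᵧ²) = √(3² + 9²) = √(90) = 9.49 m/s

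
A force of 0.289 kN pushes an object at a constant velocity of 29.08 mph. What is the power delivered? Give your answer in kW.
P = Fv = 289 N × 13 m/s = 3757 W = 3.757 kW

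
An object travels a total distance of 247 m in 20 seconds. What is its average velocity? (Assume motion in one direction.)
v_avg = Δd / Δt = 247 / 20 = 12.35 m/s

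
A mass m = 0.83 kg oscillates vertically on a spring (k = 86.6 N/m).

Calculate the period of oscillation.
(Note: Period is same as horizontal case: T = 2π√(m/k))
T = 2π√(m/k) = 2π√(0.83/86.6) = 0.6151 s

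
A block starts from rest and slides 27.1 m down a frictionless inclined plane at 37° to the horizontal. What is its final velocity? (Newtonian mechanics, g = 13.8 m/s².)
a = g sin(θ) = 13.8 × sin(37°) = 8.31 m/s²
v = √(2ad) = √(2 × 8.31 × 27.1) = 21.22 m/s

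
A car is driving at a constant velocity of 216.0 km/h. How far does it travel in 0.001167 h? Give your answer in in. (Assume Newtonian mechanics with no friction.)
d = vt (with unit conversion) = 9924.0 in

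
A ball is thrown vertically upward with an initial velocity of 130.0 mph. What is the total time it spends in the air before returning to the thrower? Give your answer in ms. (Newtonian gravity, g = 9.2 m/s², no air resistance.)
t_total = 2v₀/g (with unit conversion) = 12630.0 ms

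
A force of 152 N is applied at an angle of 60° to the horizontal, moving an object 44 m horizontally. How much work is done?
W = Fd cosθ = 152×44×cos(60°) = 3344.0 J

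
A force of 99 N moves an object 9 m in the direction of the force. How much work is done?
W = Fd = 99×9 = 891.0 J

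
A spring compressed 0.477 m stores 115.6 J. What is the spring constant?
PE = ½kx² → k = 2PE/x² = 2×115.6/0.477² = 1016.0 N/m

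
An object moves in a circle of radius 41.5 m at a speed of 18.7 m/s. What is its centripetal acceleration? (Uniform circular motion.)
a_c = v²/r = 18.7²/41.5 = 349.69/41.5 = 8.43 m/s²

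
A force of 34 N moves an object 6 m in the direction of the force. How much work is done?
W = Fd = 34×6 = 204.0 J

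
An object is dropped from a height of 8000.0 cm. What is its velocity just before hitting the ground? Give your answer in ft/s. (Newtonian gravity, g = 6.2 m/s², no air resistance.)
v = √(2gh) (with unit conversion) = 103.3 ft/s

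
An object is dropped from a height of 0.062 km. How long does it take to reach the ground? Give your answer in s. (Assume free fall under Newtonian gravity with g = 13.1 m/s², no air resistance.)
t = √(2h/g) (with unit conversion) = 3.077 s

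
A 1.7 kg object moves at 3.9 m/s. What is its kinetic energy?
KE = ½mv² = ½×1.7×3.9² = 12.9285 J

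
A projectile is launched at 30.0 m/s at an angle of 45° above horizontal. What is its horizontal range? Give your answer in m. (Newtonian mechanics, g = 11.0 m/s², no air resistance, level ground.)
R = v₀² sin(2θ) / g = 81.82 m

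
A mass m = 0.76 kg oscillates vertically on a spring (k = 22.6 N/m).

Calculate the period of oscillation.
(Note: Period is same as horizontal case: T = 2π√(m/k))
T = 2π√(m/k) = 2π√(0.76/22.6) = 1.152 s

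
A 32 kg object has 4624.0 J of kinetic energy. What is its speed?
KE = ½mv² → v = √(2KE/m) = √(2×4624.0/32) = 17.0 m/s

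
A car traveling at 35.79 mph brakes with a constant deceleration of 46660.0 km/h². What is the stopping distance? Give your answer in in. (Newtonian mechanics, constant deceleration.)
d = v₀² / (2a) (with unit conversion) = 1400.0 in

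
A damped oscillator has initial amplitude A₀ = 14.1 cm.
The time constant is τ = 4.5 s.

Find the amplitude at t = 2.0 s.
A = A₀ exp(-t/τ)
A = A₀ exp(−t/τ) = 14.1×exp(−2.0/4.5) = 9.041 cm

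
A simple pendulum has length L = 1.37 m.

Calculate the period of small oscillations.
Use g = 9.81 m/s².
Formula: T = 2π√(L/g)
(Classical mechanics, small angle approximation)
T = 2π√(L/g) = 2π√(1.37/9.81) = 2.348 s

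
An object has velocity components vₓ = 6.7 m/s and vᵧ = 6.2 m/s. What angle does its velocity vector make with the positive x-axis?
θ = arctan(vᵧ/vₓ) = arctan(6.2/6.7) = 42.78°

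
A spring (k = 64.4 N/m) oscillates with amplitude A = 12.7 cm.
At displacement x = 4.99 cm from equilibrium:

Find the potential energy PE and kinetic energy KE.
E_total = ½kA² = ½×64.4×(0.127)² = 0.5194 J
PE = ½kx² = ½×64.4×(0.0499)² = 0.08018 J
KE = E_total − PE = 0.4392 J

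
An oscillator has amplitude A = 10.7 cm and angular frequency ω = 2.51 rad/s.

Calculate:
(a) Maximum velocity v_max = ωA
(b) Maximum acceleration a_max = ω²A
v_max = ωA = 2.51×0.107 = 0.2686 m/s
a_max = ω²A = 2.51²×0.107 = 0.6741 m/s²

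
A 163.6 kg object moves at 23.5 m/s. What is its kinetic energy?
KE = ½mv² = ½×163.6×23.5² = 45174.05 J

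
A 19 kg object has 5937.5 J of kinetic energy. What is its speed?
KE = ½mv² → v = √(2KE/m) = √(2×5937.5/19) = 25.0 m/s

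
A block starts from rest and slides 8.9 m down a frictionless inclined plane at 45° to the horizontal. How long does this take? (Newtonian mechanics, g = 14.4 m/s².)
a = g sin(θ) = 14.4 × sin(45°) = 10.18 m/s²
t = √(2d/a) = √(2 × 8.9 / 10.18) = 1.32 s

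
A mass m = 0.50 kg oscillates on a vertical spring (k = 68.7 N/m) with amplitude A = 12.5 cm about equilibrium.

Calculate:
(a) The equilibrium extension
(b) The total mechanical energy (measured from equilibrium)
x_eq = mg/k = 0.5×9.81/68.7 = 0.0714 m = 7.14 cm
E = ½kA² = ½×68.7×(0.125)² = 0.5367 J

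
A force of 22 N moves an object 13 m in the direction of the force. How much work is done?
W = Fd = 22×13 = 286.0 J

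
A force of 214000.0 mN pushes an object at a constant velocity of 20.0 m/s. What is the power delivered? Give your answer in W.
P = Fv = 214 N × 20 m/s = 4280 W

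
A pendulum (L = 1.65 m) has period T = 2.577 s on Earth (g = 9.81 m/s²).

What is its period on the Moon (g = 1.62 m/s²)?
T = 2π√(L/g), so T_moon/T_earth = √(g_earth/g_moon)
T_moon = 2π√(1.65/1.62) = 6.341 s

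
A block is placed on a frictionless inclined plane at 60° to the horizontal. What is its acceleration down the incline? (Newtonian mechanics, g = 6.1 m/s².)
a = g sin(θ) = 6.1 × sin(60°) = 6.1 × 0.866 = 5.28 m/s²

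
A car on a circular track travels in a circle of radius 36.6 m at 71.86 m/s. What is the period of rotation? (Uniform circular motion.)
T = 2πr/v = 2π×36.6/71.86 = 3.2 s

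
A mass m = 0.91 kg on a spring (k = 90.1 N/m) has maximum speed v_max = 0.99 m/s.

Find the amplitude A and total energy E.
½mv²_max = ½kA² → A = v_max√(m/k) = 0.99×√(0.91/90.1) = 0.09949 m = 9.949 cm
E = ½mv²_max = ½×0.91×0.99² = 0.4459 J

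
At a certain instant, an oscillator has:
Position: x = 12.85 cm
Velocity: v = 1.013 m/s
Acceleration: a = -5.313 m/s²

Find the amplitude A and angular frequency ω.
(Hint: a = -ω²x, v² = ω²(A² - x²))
a = −ω²x → ω = √(|a|/x) = √(5.313/0.1285) = 6.43 rad/s
v² = ω²(A² − x²) → A = √(x² + v²/ω²) = √(0.1285² + 1.013²/6.43²) = 0.2033 m = 20.33 cm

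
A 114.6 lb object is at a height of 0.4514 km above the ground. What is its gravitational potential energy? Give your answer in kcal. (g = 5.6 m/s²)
PE = mgh = 51.98 kg × 5.6 m/s² × 451.4 m = 1.314e+05 J = 31.41 kcal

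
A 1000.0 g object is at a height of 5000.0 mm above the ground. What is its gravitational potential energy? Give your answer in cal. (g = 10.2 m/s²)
PE = mgh = 1 kg × 10.2 m/s² × 5 m = 51 J = 12.19 cal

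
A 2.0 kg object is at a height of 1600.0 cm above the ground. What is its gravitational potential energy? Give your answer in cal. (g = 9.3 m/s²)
PE = mgh = 2 kg × 9.3 m/s² × 16 m = 297.6 J = 71.13 cal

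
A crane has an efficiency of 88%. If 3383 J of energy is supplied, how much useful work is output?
W_out = η × W_in = 0.88 × 3383 = 2977.0 J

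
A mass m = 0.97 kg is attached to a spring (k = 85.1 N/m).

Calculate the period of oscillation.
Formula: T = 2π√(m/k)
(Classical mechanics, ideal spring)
T = 2π√(m/k) = 2π√(0.97/85.1) = 0.6708 s; f = 1/T = 1.491 Hz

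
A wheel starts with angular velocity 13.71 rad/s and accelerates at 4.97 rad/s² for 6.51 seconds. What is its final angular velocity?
ω = ω₀ + αt = 13.71 + 4.97 × 6.51 = 46.06 rad/s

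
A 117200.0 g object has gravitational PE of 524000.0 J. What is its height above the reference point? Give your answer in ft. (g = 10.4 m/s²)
PE = mgh → h = PE/(mg) = 5.24e+05 J / (117.2 kg × 10.4 m/s²) = 429.9 m = 1410.0 ft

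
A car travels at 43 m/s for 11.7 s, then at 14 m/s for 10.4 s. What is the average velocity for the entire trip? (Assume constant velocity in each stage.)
d₁ = v₁t₁ = 43 × 11.7 = 503.1 m
d₂ = v₂t₂ = 14 × 10.4 = 145.6 m
d_total = 648.7 m, t_total = 22.1 s
v_avg = d_total/t_total = 648.7/22.1 = 29.35 m/s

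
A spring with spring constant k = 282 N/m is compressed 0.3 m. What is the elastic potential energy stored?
PE = ½kx² = ½×282×0.3² = 12.69 J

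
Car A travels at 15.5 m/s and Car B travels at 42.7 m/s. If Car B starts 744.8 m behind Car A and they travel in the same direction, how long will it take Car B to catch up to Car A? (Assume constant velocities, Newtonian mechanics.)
Relative speed: v_rel = 42.7 - 15.5 = 27.2 m/s
Time to catch: t = d₀/v_rel = 744.8/27.2 = 27.38 s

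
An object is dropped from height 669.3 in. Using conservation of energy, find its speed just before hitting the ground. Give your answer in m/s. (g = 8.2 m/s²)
mgh = ½mv² → v = √(2gh) = √(2×8.2×17) = 16.7 m/s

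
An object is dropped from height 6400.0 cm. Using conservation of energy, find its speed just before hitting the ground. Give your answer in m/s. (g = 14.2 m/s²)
mgh = ½mv² → v = √(2gh) = √(2×14.2×64) = 42.63 m/s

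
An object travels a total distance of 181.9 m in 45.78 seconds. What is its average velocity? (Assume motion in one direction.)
v_avg = Δd / Δt = 181.9 / 45.78 = 3.97 m/s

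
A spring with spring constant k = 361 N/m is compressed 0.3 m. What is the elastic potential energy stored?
PE = ½kx² = ½×361×0.3² = 16.24 J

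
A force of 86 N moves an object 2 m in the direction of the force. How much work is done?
W = Fd = 86×2 = 172.0 J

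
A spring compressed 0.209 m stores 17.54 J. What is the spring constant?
PE = ½kx² → k = 2PE/x² = 2×17.54/0.209² = 803.1 N/m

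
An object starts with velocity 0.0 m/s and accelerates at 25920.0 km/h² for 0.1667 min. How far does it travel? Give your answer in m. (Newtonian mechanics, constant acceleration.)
d = v₀t + ½at² (with unit conversion) = 100.0 m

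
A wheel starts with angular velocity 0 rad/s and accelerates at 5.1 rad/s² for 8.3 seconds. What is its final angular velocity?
ω = ω₀ + αt = 0 + 5.1 × 8.3 = 42.33 rad/s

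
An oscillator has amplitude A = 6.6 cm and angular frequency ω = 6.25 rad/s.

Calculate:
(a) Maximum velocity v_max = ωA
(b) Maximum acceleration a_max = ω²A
v_max = ωA = 6.25×0.066 = 0.4125 m/s
a_max = ω²A = 6.25²×0.066 = 2.578 m/s²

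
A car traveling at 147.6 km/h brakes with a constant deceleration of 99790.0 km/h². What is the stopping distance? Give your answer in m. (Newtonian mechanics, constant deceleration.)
d = v₀² / (2a) (with unit conversion) = 109.2 m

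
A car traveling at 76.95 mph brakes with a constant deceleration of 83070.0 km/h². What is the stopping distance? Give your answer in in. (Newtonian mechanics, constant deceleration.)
d = v₀² / (2a) (with unit conversion) = 3634.0 in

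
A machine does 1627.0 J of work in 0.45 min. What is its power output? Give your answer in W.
P = W/t = 1627 J / 27 s = 60.26 W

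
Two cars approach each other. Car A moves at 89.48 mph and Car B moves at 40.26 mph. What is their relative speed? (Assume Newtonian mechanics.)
v_rel = v_A + v_B = 89.48 + 40.26 = 129.7 mph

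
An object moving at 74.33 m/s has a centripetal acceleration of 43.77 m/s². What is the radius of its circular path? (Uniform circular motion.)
r = v²/a_c = 74.33²/43.77 = 126.23 m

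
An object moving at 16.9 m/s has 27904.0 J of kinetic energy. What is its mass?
KE = ½mv² → m = 2KE/v² = 2×27904.0/16.9² = 195.4 kg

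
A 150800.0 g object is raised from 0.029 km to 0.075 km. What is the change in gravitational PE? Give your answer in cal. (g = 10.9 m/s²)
ΔPE = mg(h₂ − h₁) = 150.8 kg × 10.9 m/s² × (75 − 29) m = 7.561e+04 J = 18070.0 cal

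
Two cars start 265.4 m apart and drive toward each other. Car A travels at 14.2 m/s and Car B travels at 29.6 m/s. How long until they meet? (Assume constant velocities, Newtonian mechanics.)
Combined speed: v_combined = 14.2 + 29.6 = 43.8 m/s
Time to meet: t = d/43.8 = 265.4/43.8 = 6.06 s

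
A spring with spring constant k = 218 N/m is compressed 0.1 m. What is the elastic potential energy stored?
PE = ½kx² = ½×218×0.1² = 1.09 J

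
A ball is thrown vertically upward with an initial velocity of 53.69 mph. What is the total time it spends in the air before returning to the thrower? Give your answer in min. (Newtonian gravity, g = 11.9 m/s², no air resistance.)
t_total = 2v₀/g (with unit conversion) = 0.06723 min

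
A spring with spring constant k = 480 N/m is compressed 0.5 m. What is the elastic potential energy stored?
PE = ½kx² = ½×480×0.5² = 60.0 J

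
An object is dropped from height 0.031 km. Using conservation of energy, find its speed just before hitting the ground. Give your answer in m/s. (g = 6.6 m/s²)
mgh = ½mv² → v = √(2gh) = √(2×6.6×31) = 20.23 m/s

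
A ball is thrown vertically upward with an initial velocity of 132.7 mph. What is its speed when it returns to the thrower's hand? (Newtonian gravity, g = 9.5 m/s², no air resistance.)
By conservation of energy, the ball returns at the same speed = 132.7 mph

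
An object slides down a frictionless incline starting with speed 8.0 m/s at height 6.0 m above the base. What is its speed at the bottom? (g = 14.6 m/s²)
½mv₀² + mgh = ½mv² → v = √(v₀² + 2gh) = √(8² + 2×14.6×6) = 15.47 m/s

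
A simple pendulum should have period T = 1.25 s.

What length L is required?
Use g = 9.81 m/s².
T = 2π√(L/g) → L = g(T/2π)² = 9.81×(1.25/2π)² = 0.3883 m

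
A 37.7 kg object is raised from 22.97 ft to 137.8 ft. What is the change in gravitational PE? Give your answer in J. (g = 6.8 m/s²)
ΔPE = mg(h₂ − h₁) = 37.7 kg × 6.8 m/s² × (42 − 7.001) m = 8973 J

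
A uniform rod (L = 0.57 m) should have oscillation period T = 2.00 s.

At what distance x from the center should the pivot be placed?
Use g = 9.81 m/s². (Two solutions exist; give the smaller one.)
T = 2π√((L²/12 + x²)/(gx)). Let c = T²g/(4π²) = 0.994.
x² − cx + L²/12 = 0 → x = (c − √(c² − L²/3))/2 = 0.02803 m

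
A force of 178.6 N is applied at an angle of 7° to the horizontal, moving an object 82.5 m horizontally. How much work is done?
W = Fd cosθ = 178.6×82.5×cos(7°) = 14625.0 J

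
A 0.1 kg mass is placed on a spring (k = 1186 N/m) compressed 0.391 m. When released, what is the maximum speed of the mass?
½kx² = ½mv² → v = x√(k/m) = 0.391×√(1186/0.1) = 42.58 m/s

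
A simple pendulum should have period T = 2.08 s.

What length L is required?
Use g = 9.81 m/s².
T = 2π√(L/g) → L = g(T/2π)² = 9.81×(2.08/2π)² = 1.075 m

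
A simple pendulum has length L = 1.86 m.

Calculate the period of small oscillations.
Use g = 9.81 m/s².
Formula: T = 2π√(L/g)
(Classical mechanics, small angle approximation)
T = 2π√(L/g) = 2π√(1.86/9.81) = 2.736 s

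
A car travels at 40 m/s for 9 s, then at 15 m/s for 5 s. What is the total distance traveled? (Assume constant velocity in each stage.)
d₁ = v₁t₁ = 40 × 9 = 360 m
d₂ = v₂t₂ = 15 × 5 = 75 m
d_total = 360 + 75 = 435 m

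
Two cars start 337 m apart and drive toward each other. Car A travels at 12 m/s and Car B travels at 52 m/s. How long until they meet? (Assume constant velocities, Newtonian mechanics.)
Combined speed: v_combined = 12 + 52 = 64 m/s
Time to meet: t = d/64 = 337/64 = 5.27 s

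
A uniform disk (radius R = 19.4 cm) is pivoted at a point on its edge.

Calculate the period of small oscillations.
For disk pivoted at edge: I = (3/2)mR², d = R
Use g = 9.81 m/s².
I/m = (3/2)R² = 0.05645 m²; d = R = 0.194 m
T = 2π√((3/2)R²/(gR)) = 2π√(3R/(2g)) = 1.082 s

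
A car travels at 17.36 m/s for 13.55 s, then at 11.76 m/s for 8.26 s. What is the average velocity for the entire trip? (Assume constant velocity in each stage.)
d₁ = v₁t₁ = 17.36 × 13.55 = 235.228 m
d₂ = v₂t₂ = 11.76 × 8.26 = 97.1376 m
d_total = 332.37 m, t_total = 21.81 s
v_avg = d_total/t_total = 332.37/21.81 = 15.24 m/s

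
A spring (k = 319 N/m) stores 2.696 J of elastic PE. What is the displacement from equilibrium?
PE = ½kx² → x = √(2PE/k) = √(2×2.696/319) = 0.13 m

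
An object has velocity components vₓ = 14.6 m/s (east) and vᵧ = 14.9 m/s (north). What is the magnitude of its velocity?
|v| = √(vₓ² + vᵧ²) = √(14.6² + 14.9²) = √(435.17) = 20.86 m/s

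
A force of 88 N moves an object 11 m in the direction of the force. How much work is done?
W = Fd = 88×11 = 968.0 J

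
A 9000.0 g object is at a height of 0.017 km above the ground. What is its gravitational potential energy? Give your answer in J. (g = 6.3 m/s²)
PE = mgh = 9 kg × 6.3 m/s² × 17 m = 963.9 J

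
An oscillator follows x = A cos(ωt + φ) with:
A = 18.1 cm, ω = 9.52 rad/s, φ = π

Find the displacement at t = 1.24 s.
x = A cos(ωt + φ) = 18.1×cos(9.52×1.24 + π) = -13.1 cm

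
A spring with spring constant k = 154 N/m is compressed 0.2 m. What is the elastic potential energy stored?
PE = ½kx² = ½×154×0.2² = 3.08 J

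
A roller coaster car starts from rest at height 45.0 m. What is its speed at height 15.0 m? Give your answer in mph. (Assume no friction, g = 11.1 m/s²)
mgh₁ = ½mv₂² + mgh₂ → v₂ = √(2g(h₁−h₂)) = √(2×11.1×(45−15)) = 25.81 m/s = 57.73 mph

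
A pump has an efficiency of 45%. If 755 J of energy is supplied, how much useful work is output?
W_out = η × W_in = 0.45 × 755 = 339.75 J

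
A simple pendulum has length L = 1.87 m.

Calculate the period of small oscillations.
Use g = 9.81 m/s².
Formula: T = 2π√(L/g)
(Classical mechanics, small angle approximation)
T = 2π√(L/g) = 2π√(1.87/9.81) = 2.743 s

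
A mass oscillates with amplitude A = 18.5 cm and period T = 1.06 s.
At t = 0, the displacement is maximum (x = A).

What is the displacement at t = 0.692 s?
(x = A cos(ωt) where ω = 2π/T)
ω = 2π/T = 2π/1.06 = 5.928 rad/s
x = A cos(ωt) = 18.5×cos(5.928×0.692) = -10.61 cm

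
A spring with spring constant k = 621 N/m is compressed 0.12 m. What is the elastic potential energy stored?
PE = ½kx² = ½×621×0.12² = 4.471 J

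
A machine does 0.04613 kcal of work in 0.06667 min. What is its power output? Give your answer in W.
P = W/t = 193 J / 4 s = 48.25 W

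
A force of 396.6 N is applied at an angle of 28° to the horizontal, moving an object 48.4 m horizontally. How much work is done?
W = Fd cosθ = 396.6×48.4×cos(28°) = 16949.0 J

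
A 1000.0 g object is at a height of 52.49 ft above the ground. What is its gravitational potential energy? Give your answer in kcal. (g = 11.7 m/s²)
PE = mgh = 1 kg × 11.7 m/s² × 16 m = 187.2 J = 0.04474 kcal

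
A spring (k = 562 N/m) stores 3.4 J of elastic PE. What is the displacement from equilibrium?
PE = ½kx² → x = √(2PE/k) = √(2×3.4/562) = 0.11 m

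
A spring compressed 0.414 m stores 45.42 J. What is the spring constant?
PE = ½kx² → k = 2PE/x² = 2×45.42/0.414² = 530.0 N/m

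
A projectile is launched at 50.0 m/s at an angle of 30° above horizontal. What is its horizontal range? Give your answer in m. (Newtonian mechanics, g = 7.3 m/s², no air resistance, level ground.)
R = v₀² sin(2θ) / g = 296.6 m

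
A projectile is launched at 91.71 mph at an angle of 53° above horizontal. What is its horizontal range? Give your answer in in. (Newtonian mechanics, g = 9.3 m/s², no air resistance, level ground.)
R = v₀² sin(2θ) / g (with unit conversion) = 6840.0 in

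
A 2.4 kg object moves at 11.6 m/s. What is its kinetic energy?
KE = ½mv² = ½×2.4×11.6² = 161.472 J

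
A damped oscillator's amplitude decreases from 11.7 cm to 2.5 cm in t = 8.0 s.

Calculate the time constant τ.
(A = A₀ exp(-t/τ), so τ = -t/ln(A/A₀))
A/A₀ = 2.5/11.7 = 0.2137; ln(A/A₀) = -1.543
τ = −t/ln(A/A₀) = −8.0/-1.543 = 5.184 s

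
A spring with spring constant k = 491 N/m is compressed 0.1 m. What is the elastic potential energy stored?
PE = ½kx² = ½×491×0.1² = 2.455 J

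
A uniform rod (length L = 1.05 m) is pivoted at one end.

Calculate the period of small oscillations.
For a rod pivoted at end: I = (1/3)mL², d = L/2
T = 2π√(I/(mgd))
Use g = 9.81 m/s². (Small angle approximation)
I/m = (1/3)L² = 0.3675 m²; d = L/2 = 0.525 m
T = 2π√(I/(mgd)) = 2π√(0.3675/(9.81×0.525)) = 1.678 s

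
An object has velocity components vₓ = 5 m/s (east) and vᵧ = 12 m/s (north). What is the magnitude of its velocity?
|v| = √(vₓ² + vᵧ²) = √(5² + 12²) = √(169) = 13.0 m/s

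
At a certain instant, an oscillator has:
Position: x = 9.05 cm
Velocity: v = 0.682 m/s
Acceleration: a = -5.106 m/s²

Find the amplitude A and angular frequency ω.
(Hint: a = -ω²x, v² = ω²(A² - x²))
a = −ω²x → ω = √(|a|/x) = √(5.106/0.0905) = 7.511 rad/s
v² = ω²(A² − x²) → A = √(x² + v²/ω²) = √(0.0905² + 0.682²/7.511²) = 0.1282 m = 12.82 cm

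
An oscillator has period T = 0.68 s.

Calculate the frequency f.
f = 1/T = 1/0.68 = 1.471 Hz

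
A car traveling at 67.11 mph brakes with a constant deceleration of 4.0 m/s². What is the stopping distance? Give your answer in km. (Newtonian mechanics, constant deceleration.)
d = v₀² / (2a) (with unit conversion) = 0.1125 km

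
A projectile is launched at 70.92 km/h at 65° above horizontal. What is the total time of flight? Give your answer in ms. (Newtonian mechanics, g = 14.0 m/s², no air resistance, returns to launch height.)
T = 2v₀sin(θ)/g (with unit conversion) = 2551.0 ms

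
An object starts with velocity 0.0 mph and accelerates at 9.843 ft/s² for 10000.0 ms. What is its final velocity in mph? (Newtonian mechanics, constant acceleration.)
v = v₀ + at (with unit conversion) = 67.11 mph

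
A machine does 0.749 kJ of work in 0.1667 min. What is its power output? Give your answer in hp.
P = W/t = 749 J / 10 s = 74.89 W = 0.1004 hp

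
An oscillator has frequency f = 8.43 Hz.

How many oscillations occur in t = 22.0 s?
n = f×t = 8.43×22.0 = 185.5 oscillations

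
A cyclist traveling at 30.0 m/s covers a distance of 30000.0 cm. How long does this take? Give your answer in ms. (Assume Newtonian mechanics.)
t = d/v (with unit conversion) = 10000.0 ms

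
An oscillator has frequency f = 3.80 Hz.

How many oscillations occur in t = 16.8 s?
n = f×t = 3.8×16.8 = 63.84 oscillations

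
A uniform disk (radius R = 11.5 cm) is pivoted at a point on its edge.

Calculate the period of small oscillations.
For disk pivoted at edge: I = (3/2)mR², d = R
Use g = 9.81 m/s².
I/m = (3/2)R² = 0.01984 m²; d = R = 0.115 m
T = 2π√((3/2)R²/(gR)) = 2π√(3R/(2g)) = 0.8332 s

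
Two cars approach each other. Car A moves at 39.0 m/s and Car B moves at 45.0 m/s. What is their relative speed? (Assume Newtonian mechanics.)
v_rel = v_A + v_B = 39.0 + 45.0 = 84.0 m/s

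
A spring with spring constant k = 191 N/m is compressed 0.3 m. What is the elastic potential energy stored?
PE = ½kx² = ½×191×0.3² = 8.595 J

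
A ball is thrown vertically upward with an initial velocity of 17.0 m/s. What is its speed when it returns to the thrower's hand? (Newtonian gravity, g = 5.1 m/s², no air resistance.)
By conservation of energy, the ball returns at the same speed = 17.0 m/s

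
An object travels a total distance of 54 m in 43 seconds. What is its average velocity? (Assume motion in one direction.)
v_avg = Δd / Δt = 54 / 43 = 1.26 m/s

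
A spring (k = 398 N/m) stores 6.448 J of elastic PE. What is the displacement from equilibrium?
PE = ½kx² → x = √(2PE/k) = √(2×6.448/398) = 0.18 m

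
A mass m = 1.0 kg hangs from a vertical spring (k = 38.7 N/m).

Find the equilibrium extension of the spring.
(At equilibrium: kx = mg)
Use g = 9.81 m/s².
x_eq = mg/k = 1.0×9.81/38.7 = 0.2535 m = 25.35 cm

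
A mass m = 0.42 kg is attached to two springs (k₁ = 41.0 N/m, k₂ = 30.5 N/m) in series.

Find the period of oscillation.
k_eq = k₁k₂/(k₁+k₂) = 17.49 N/m
T = 2π√(m/k_eq) = 2π√(0.42/17.49) = 0.9737 s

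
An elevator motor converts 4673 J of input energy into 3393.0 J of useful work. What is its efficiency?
η = W_out/W_in = 3393.0/4673 = 0.7261 = 72.61%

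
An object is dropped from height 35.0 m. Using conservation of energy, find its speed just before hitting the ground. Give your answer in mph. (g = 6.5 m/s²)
mgh = ½mv² → v = √(2gh) = √(2×6.5×35) = 21.33 m/s = 47.72 mph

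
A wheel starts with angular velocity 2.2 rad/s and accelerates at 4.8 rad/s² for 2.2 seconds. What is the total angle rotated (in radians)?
θ = ω₀t + ½αt² = 2.2×2.2 + ½×4.8×2.2² = 16.46 rad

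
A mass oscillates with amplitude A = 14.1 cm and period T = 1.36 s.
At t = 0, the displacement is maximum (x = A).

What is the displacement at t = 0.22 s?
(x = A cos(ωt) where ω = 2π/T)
ω = 2π/T = 2π/1.36 = 4.62 rad/s
x = A cos(ωt) = 14.1×cos(4.62×0.22) = 7.423 cm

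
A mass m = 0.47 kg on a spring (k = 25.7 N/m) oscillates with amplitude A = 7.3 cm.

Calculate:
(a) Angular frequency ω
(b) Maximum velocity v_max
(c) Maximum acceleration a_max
ω = √(k/m) = √(25.7/0.47) = 7.395 rad/s
v_max = ωA = 7.395×0.073 = 0.5398 m/s
a_max = ω²A = 7.395²×0.073 = 3.992 m/s²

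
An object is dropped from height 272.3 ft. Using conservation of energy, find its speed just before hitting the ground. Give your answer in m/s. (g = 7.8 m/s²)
mgh = ½mv² → v = √(2gh) = √(2×7.8×83) = 35.98 m/s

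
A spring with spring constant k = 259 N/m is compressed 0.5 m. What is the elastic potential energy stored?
PE = ½kx² = ½×259×0.5² = 32.38 J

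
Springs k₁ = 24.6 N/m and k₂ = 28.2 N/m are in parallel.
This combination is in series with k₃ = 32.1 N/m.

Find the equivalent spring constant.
k₁₂ = k₁ + k₂ = 52.8 N/m (parallel)
1/k_eq = 1/k₁₂ + 1/k₃ → k_eq = 19.96 N/m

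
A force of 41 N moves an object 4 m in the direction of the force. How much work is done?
W = Fd = 41×4 = 164.0 J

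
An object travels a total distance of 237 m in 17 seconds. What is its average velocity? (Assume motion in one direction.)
v_avg = Δd / Δt = 237 / 17 = 13.94 m/s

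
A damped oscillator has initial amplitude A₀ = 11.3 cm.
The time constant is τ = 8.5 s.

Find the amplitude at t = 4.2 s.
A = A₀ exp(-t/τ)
A = A₀ exp(−t/τ) = 11.3×exp(−4.2/8.5) = 6.894 cm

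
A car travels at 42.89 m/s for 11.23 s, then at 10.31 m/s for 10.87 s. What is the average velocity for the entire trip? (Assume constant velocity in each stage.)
d₁ = v₁t₁ = 42.89 × 11.23 = 481.655 m
d₂ = v₂t₂ = 10.31 × 10.87 = 112.07 m
d_total = 593.72 m, t_total = 22.1 s
v_avg = d_total/t_total = 593.72/22.1 = 26.87 m/s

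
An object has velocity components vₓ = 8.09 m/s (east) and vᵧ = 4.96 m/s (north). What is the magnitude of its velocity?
|v| = √(vₓ² + vᵧ²) = √(8.09² + 4.96²) = √(90.0497) = 9.49 m/s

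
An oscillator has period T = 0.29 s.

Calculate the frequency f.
f = 1/T = 1/0.29 = 3.448 Hz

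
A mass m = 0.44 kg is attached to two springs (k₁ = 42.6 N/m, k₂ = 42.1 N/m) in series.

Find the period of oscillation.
k_eq = k₁k₂/(k₁+k₂) = 21.17 N/m
T = 2π√(m/k_eq) = 2π√(0.44/21.17) = 0.9057 s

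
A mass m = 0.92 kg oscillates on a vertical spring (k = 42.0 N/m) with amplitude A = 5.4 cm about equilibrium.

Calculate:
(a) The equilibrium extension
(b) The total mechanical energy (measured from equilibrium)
x_eq = mg/k = 0.92×9.81/42.0 = 0.2149 m = 21.49 cm
E = ½kA² = ½×42.0×(0.054)² = 0.06124 J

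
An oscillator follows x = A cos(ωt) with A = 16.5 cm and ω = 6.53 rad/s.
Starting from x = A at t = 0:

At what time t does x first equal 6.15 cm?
cos(ωt) = x/A = 6.15/16.5 = 0.3727
ωt = arccos(0.3727) = 1.189 rad
t = 1.189/6.53 = 0.1821 s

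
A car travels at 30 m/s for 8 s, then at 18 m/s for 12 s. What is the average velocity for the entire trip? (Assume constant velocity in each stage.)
d₁ = v₁t₁ = 30 × 8 = 240 m
d₂ = v₂t₂ = 18 × 12 = 216 m
d_total = 456 m, t_total = 20 s
v_avg = d_total/t_total = 456/20 = 22.8 m/s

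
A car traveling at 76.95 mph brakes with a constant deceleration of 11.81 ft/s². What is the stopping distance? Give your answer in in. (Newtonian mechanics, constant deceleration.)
d = v₀² / (2a) (with unit conversion) = 6471.0 in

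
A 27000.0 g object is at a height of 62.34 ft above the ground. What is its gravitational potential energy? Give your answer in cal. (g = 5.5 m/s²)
PE = mgh = 27 kg × 5.5 m/s² × 19 m = 2822 J = 674.4 cal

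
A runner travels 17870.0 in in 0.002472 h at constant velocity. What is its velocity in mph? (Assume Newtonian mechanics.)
v = d/t (with unit conversion) = 114.1 mph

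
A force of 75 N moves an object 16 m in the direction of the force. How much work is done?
W = Fd = 75×16 = 1200.0 J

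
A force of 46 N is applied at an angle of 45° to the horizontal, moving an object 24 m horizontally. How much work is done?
W = Fd cosθ = 46×24×cos(45°) = 780.65 J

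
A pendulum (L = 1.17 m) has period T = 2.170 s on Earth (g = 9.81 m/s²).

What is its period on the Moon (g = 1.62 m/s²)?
T = 2π√(L/g), so T_moon/T_earth = √(g_earth/g_moon)
T_moon = 2π√(1.17/1.62) = 5.34 s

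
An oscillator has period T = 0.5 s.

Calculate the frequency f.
f = 1/T = 1/0.5 = 2 Hz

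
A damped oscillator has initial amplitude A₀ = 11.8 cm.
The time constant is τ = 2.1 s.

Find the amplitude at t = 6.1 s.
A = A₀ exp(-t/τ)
A = A₀ exp(−t/τ) = 11.8×exp(−6.1/2.1) = 0.6462 cm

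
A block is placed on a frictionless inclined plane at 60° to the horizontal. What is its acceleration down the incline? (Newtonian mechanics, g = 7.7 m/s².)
a = g sin(θ) = 7.7 × sin(60°) = 7.7 × 0.866 = 6.67 m/s²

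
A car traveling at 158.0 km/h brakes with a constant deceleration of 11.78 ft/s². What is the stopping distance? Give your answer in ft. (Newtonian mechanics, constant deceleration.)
d = v₀² / (2a) (with unit conversion) = 880.0 ft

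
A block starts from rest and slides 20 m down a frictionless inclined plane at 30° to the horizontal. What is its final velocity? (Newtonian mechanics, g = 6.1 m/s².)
a = g sin(θ) = 6.1 × sin(30°) = 3.05 m/s²
v = √(2ad) = √(2 × 3.05 × 20) = 11.05 m/s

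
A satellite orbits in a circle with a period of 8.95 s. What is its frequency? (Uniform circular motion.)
f = 1/T = 1/8.95 = 0.1117 Hz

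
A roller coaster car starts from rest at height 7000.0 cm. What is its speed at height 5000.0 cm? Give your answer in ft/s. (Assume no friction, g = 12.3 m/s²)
mgh₁ = ½mv₂² + mgh₂ → v₂ = √(2g(h₁−h₂)) = √(2×12.3×(70−50)) = 22.18 m/s = 72.77 ft/s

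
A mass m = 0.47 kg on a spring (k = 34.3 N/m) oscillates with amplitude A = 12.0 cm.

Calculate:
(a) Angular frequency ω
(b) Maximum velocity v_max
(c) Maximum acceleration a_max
ω = √(k/m) = √(34.3/0.47) = 8.543 rad/s
v_max = ωA = 8.543×0.12 = 1.025 m/s
a_max = ω²A = 8.543²×0.12 = 8.757 m/s²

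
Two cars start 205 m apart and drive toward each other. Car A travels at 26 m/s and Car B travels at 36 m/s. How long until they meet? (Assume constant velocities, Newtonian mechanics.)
Combined speed: v_combined = 26 + 36 = 62 m/s
Time to meet: t = d/62 = 205/62 = 3.31 s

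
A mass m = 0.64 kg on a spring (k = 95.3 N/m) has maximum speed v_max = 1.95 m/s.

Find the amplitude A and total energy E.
½mv²_max = ½kA² → A = v_max√(m/k) = 1.95×√(0.64/95.3) = 0.1598 m = 15.98 cm
E = ½mv²_max = ½×0.64×1.95² = 1.217 J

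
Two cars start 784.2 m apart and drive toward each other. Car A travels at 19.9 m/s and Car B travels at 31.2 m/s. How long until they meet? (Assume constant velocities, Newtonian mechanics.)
Combined speed: v_combined = 19.9 + 31.2 = 51.1 m/s
Time to meet: t = d/51.1 = 784.2/51.1 = 15.35 s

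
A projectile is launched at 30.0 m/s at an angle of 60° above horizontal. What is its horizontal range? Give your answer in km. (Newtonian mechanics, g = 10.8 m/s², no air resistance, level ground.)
R = v₀² sin(2θ) / g (with unit conversion) = 0.07217 km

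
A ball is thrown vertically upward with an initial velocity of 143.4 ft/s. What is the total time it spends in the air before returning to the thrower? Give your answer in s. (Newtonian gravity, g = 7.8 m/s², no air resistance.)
t_total = 2v₀/g (with unit conversion) = 11.21 s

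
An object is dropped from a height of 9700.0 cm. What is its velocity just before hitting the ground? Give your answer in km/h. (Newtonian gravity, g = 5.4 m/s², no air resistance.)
v = √(2gh) (with unit conversion) = 116.5 km/h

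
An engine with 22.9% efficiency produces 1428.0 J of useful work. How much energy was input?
W_in = W_out/η = 1428.0/0.229 = 6235.8 J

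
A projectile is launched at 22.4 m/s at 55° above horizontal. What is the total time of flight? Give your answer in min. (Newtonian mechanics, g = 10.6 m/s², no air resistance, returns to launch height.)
T = 2v₀sin(θ)/g (with unit conversion) = 0.0577 min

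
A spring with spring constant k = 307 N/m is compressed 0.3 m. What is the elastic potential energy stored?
PE = ½kx² = ½×307×0.3² = 13.81 J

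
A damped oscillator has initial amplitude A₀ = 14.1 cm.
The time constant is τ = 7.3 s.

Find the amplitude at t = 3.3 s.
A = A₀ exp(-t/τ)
A = A₀ exp(−t/τ) = 14.1×exp(−3.3/7.3) = 8.972 cm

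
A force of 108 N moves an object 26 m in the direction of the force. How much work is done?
W = Fd = 108×26 = 2808.0 J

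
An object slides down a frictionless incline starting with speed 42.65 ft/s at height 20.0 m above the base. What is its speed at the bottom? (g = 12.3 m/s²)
½mv₀² + mgh = ½mv² → v = √(v₀² + 2gh) = √(13² + 2×12.3×20) = 25.71 m/s = 84.35 ft/s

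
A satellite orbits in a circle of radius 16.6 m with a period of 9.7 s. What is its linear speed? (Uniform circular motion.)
v = 2πr/T = 2π×16.6/9.7 = 10.75 m/s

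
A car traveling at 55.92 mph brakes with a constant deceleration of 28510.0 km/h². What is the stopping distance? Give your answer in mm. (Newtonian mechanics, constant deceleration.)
d = v₀² / (2a) (with unit conversion) = 142000.0 mm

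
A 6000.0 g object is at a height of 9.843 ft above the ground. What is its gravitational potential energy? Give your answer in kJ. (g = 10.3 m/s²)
PE = mgh = 6 kg × 10.3 m/s² × 3 m = 185.4 J = 0.1854 kJ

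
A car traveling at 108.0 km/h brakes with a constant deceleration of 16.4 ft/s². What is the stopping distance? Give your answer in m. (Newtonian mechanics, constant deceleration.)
d = v₀² / (2a) (with unit conversion) = 90.02 m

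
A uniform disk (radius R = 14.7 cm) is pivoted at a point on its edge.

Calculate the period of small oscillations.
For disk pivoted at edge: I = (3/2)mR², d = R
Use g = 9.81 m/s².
I/m = (3/2)R² = 0.03241 m²; d = R = 0.147 m
T = 2π√((3/2)R²/(gR)) = 2π√(3R/(2g)) = 0.942 s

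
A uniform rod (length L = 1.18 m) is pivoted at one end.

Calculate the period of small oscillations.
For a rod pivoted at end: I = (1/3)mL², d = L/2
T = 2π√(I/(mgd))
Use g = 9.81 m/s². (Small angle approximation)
I/m = (1/3)L² = 0.4641 m²; d = L/2 = 0.59 m
T = 2π√(I/(mgd)) = 2π√(0.4641/(9.81×0.59)) = 1.779 s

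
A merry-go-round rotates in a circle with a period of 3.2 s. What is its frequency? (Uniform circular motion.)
f = 1/T = 1/3.2 = 0.3125 Hz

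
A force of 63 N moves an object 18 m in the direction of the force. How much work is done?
W = Fd = 63×18 = 1134.0 J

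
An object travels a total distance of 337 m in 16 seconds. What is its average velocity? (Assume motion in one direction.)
v_avg = Δd / Δt = 337 / 16 = 21.06 m/s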